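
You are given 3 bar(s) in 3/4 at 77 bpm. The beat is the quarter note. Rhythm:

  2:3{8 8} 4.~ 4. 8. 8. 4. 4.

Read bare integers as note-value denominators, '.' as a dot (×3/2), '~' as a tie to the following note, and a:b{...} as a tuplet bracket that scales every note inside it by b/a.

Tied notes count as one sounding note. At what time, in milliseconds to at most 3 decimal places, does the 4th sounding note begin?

note 4 onset = 9/2b = 3506.494ms

1. 0.0ms @ 0 + 584.416ms (3/4)
2. 584.416ms @ 3/4 + 584.416ms (3/4)
3. 1168.831ms @ 3/2 + 2337.662ms (3)
4. 3506.494ms @ 9/2 + 584.416ms (3/4)
5. 4090.909ms @ 21/4 + 584.416ms (3/4)
6. 4675.325ms @ 6 + 1168.831ms (3/2)
7. 5844.156ms @ 15/2 + 1168.831ms (3/2)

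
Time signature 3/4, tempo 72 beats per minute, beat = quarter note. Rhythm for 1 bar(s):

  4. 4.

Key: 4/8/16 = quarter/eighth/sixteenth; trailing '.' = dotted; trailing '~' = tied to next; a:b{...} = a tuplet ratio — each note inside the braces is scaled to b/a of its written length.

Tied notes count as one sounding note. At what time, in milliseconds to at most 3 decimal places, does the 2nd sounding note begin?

note 2 onset = 3/2b = 1250.0ms

1. 0.0ms @ 0 + 1250.0ms (3/2)
2. 1250.0ms @ 3/2 + 1250.0ms (3/2)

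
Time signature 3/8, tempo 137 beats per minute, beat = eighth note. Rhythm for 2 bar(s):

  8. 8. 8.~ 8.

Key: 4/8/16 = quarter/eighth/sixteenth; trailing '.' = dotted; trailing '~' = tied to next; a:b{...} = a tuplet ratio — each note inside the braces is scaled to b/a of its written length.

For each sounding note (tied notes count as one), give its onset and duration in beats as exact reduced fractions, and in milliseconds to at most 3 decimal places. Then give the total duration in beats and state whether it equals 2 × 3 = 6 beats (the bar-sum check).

1) 0.0ms=0b +656.934ms=3/2b
2) 656.934ms=3/2b +656.934ms=3/2b
3) 1313.869ms=3b +1313.869ms=3b
Σ=6b of 6 (137bpm 3/8) — PASS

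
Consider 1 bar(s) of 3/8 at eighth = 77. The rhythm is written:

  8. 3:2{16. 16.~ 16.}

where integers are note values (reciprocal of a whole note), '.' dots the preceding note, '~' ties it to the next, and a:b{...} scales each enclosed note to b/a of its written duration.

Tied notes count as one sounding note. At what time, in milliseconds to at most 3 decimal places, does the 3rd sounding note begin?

1. 0.0ms @ 0 + 1168.831ms (3/2)
2. 1168.831ms @ 3/2 + 389.61ms (1/2)
3. 1558.442ms @ 2 + 779.221ms (1)

note 3 onset = 2b = 1558.442ms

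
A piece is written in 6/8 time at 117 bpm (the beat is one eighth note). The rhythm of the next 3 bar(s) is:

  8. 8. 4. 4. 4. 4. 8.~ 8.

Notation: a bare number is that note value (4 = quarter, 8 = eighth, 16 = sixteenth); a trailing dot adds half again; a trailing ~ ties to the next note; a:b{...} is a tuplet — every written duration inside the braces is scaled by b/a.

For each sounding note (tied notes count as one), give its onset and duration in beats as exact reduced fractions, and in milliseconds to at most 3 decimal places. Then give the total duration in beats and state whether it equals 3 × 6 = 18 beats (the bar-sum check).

1) 0.0ms=0b +769.231ms=3/2b
2) 769.231ms=3/2b +769.231ms=3/2b
3) 1538.462ms=3b +1538.462ms=3b
4) 3076.923ms=6b +1538.462ms=3b
5) 4615.385ms=9b +1538.462ms=3b
6) 6153.846ms=12b +1538.462ms=3b
7) 7692.308ms=15b +1538.462ms=3b
Σ=18b of 18 (117bpm 6/8) — PASS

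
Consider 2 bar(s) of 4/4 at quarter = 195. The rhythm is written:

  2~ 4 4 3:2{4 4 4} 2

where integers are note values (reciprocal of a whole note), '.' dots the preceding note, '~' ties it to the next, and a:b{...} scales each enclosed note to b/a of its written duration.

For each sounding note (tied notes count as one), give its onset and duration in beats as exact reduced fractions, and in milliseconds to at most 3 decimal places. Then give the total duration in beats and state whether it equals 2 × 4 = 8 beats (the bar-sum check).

1) 0.0ms=0b +923.077ms=3b
2) 923.077ms=3b +307.692ms=1b
3) 1230.769ms=4b +205.128ms=2/3b
4) 1435.897ms=14/3b +205.128ms=2/3b
5) 1641.026ms=16/3b +205.128ms=2/3b
6) 1846.154ms=6b +615.385ms=2b
Σ=8b of 8 (195bpm 4/4) — PASS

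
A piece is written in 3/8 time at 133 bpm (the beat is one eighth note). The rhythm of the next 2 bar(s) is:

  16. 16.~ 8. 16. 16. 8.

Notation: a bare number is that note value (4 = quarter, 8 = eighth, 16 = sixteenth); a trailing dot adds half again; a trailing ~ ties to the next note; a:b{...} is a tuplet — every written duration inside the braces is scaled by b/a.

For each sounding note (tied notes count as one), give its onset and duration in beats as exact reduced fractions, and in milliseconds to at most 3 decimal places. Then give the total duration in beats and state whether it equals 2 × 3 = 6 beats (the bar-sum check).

1) 0.0ms=0b +338.346ms=3/4b
2) 338.346ms=3/4b +1015.038ms=9/4b
3) 1353.383ms=3b +338.346ms=3/4b
4) 1691.729ms=15/4b +338.346ms=3/4b
5) 2030.075ms=9/2b +676.692ms=3/2b
Σ=6b of 6 (133bpm 3/8) — PASS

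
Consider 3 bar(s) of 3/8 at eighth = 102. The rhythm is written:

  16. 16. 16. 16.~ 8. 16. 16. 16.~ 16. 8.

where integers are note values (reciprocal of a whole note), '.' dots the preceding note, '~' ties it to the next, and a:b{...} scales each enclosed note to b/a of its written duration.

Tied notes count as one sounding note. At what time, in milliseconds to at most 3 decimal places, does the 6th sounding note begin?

note 6 onset = 21/4b = 3088.235ms

1. 0.0ms @ 0 + 441.176ms (3/4)
2. 441.176ms @ 3/4 + 441.176ms (3/4)
3. 882.353ms @ 3/2 + 441.176ms (3/4)
4. 1323.529ms @ 9/4 + 1323.529ms (9/4)
5. 2647.059ms @ 9/2 + 441.176ms (3/4)
6. 3088.235ms @ 21/4 + 441.176ms (3/4)
7. 3529.412ms @ 6 + 882.353ms (3/2)
8. 4411.765ms @ 15/2 + 882.353ms (3/2)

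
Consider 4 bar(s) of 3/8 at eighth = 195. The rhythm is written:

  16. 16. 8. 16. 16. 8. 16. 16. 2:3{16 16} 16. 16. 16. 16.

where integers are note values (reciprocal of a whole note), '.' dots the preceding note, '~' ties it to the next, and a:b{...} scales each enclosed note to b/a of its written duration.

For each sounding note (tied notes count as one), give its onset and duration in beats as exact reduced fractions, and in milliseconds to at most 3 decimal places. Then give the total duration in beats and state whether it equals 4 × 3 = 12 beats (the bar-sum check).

1) 0.0ms=0b +230.769ms=3/4b
2) 230.769ms=3/4b +230.769ms=3/4b
3) 461.538ms=3/2b +461.538ms=3/2b
4) 923.077ms=3b +230.769ms=3/4b
5) 1153.846ms=15/4b +230.769ms=3/4b
6) 1384.615ms=9/2b +461.538ms=3/2b
7) 1846.154ms=6b +230.769ms=3/4b
8) 2076.923ms=27/4b +230.769ms=3/4b
9) 2307.692ms=15/2b +230.769ms=3/4b
10) 2538.462ms=33/4b +230.769ms=3/4b
11) 2769.231ms=9b +230.769ms=3/4b
12) 3000.0ms=39/4b +230.769ms=3/4b
13) 3230.769ms=21/2b +230.769ms=3/4b
14) 3461.538ms=45/4b +230.769ms=3/4b
Σ=12b of 12 (195bpm 3/8) — PASS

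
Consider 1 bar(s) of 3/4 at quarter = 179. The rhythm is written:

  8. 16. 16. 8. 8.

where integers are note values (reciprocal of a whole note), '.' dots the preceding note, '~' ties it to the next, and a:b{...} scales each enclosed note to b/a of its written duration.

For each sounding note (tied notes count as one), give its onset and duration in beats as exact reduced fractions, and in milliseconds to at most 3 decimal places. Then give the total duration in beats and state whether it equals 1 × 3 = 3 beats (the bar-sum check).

1) 0.0ms=0b +251.397ms=3/4b
2) 251.397ms=3/4b +125.698ms=3/8b
3) 377.095ms=9/8b +125.698ms=3/8b
4) 502.793ms=3/2b +251.397ms=3/4b
5) 754.19ms=9/4b +251.397ms=3/4b
Σ=3b of 3 (179bpm 3/4) — PASS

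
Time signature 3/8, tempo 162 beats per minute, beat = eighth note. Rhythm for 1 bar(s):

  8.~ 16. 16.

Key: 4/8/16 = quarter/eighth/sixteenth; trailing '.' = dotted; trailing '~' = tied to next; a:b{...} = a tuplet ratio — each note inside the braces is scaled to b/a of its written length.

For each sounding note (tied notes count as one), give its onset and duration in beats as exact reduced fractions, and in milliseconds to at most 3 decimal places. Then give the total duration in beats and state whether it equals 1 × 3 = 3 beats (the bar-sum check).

1) 0.0ms=0b +833.333ms=9/4b
2) 833.333ms=9/4b +277.778ms=3/4b
Σ=3b of 3 (162bpm 3/8) — PASS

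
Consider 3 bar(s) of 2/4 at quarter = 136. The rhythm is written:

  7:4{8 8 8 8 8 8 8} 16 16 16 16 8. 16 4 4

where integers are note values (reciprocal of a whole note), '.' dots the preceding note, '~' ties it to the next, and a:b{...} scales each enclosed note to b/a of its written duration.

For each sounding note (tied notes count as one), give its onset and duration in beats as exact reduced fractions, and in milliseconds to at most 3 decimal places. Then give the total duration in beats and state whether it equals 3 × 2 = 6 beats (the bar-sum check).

1) 0.0ms=0b +126.05ms=2/7b
2) 126.05ms=2/7b +126.05ms=2/7b
3) 252.101ms=4/7b +126.05ms=2/7b
4) 378.151ms=6/7b +126.05ms=2/7b
5) 504.202ms=8/7b +126.05ms=2/7b
6) 630.252ms=10/7b +126.05ms=2/7b
7) 756.303ms=12/7b +126.05ms=2/7b
8) 882.353ms=2b +110.294ms=1/4b
9) 992.647ms=9/4b +110.294ms=1/4b
10) 1102.941ms=5/2b +110.294ms=1/4b
11) 1213.235ms=11/4b +110.294ms=1/4b
12) 1323.529ms=3b +330.882ms=3/4b
13) 1654.412ms=15/4b +110.294ms=1/4b
14) 1764.706ms=4b +441.176ms=1b
15) 2205.882ms=5b +441.176ms=1b
Σ=6b of 6 (136bpm 2/4) — PASS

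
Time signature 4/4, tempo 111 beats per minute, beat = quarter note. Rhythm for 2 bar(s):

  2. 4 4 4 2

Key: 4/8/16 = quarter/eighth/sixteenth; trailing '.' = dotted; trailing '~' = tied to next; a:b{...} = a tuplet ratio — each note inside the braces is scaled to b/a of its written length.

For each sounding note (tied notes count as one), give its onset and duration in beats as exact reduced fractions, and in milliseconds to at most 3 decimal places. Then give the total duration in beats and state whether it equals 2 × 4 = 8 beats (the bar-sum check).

1) 0.0ms=0b +1621.622ms=3b
2) 1621.622ms=3b +540.541ms=1b
3) 2162.162ms=4b +540.541ms=1b
4) 2702.703ms=5b +540.541ms=1b
5) 3243.243ms=6b +1081.081ms=2b
Σ=8b of 8 (111bpm 4/4) — PASS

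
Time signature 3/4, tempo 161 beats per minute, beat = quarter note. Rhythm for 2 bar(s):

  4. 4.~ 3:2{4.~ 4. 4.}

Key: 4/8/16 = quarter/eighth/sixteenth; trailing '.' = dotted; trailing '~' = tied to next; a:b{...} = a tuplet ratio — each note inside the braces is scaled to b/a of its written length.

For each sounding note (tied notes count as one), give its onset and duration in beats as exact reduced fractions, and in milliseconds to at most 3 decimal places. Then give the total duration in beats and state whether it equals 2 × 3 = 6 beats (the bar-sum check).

1) 0.0ms=0b +559.006ms=3/2b
2) 559.006ms=3/2b +1304.348ms=7/2b
3) 1863.354ms=5b +372.671ms=1b
Σ=6b of 6 (161bpm 3/4) — PASS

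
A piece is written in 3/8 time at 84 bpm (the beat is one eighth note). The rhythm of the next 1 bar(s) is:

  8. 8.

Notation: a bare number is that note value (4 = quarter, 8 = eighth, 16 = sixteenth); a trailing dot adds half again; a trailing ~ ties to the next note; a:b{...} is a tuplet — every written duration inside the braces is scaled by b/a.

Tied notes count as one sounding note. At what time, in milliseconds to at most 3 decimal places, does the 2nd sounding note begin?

note 2 onset = 3/2b = 1071.429ms

1. 0.0ms @ 0 + 1071.429ms (3/2)
2. 1071.429ms @ 3/2 + 1071.429ms (3/2)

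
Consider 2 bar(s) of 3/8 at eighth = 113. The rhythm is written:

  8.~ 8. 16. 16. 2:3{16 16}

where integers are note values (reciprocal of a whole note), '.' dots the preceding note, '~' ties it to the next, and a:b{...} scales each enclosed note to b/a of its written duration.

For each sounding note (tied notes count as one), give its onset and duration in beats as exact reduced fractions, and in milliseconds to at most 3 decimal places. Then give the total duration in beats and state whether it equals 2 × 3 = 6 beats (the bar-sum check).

1) 0.0ms=0b +1592.92ms=3b
2) 1592.92ms=3b +398.23ms=3/4b
3) 1991.15ms=15/4b +398.23ms=3/4b
4) 2389.381ms=9/2b +398.23ms=3/4b
5) 2787.611ms=21/4b +398.23ms=3/4b
Σ=6b of 6 (113bpm 3/8) — PASS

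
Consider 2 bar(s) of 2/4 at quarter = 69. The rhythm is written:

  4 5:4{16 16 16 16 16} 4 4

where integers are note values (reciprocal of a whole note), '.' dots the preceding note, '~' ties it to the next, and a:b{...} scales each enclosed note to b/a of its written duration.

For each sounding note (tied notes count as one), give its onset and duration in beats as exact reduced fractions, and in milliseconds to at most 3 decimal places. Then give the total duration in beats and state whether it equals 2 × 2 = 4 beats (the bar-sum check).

1) 0.0ms=0b +869.565ms=1b
2) 869.565ms=1b +173.913ms=1/5b
3) 1043.478ms=6/5b +173.913ms=1/5b
4) 1217.391ms=7/5b +173.913ms=1/5b
5) 1391.304ms=8/5b +173.913ms=1/5b
6) 1565.217ms=9/5b +173.913ms=1/5b
7) 1739.13ms=2b +869.565ms=1b
8) 2608.696ms=3b +869.565ms=1b
Σ=4b of 4 (69bpm 2/4) — PASS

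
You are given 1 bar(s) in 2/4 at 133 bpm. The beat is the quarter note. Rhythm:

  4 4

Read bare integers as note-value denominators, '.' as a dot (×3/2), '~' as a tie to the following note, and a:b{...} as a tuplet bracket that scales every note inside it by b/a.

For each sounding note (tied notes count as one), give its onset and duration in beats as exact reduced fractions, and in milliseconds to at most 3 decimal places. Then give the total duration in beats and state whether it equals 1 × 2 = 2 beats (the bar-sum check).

1) 0.0ms=0b +451.128ms=1b
2) 451.128ms=1b +451.128ms=1b
Σ=2b of 2 (133bpm 2/4) — PASS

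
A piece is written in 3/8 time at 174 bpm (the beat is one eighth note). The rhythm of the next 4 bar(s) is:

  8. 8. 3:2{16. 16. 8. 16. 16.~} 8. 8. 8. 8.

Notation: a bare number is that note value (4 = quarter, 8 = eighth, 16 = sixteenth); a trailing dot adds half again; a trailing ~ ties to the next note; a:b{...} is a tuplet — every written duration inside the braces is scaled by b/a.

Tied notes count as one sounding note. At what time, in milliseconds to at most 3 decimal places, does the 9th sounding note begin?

note 9 onset = 9b = 3103.448ms

1. 0.0ms @ 0 + 517.241ms (3/2)
2. 517.241ms @ 3/2 + 517.241ms (3/2)
3. 1034.483ms @ 3 + 172.414ms (1/2)
4. 1206.897ms @ 7/2 + 172.414ms (1/2)
5. 1379.31ms @ 4 + 344.828ms (1)
6. 1724.138ms @ 5 + 172.414ms (1/2)
7. 1896.552ms @ 11/2 + 689.655ms (2)
8. 2586.207ms @ 15/2 + 517.241ms (3/2)
9. 3103.448ms @ 9 + 517.241ms (3/2)
10. 3620.69ms @ 21/2 + 517.241ms (3/2)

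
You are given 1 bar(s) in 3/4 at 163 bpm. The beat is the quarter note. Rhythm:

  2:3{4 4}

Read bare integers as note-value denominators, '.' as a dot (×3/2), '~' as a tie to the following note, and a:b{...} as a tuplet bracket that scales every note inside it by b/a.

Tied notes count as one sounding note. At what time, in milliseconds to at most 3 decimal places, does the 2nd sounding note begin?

note 2 onset = 3/2b = 552.147ms

1. 0.0ms @ 0 + 552.147ms (3/2)
2. 552.147ms @ 3/2 + 552.147ms (3/2)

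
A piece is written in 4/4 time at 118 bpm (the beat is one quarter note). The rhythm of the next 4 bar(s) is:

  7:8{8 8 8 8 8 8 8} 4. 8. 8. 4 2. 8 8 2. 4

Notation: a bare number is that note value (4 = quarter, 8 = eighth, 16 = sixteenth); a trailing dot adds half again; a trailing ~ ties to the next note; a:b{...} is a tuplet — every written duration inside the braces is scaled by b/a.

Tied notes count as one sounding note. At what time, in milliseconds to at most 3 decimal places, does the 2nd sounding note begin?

note 2 onset = 4/7b = 290.557ms

1. 0.0ms @ 0 + 290.557ms (4/7)
2. 290.557ms @ 4/7 + 290.557ms (4/7)
3. 581.114ms @ 8/7 + 290.557ms (4/7)
4. 871.671ms @ 12/7 + 290.557ms (4/7)
5. 1162.228ms @ 16/7 + 290.557ms (4/7)
6. 1452.785ms @ 20/7 + 290.557ms (4/7)
7. 1743.341ms @ 24/7 + 290.557ms (4/7)
8. 2033.898ms @ 4 + 762.712ms (3/2)
9. 2796.61ms @ 11/2 + 381.356ms (3/4)
10. 3177.966ms @ 25/4 + 381.356ms (3/4)
11. 3559.322ms @ 7 + 508.475ms (1)
12. 4067.797ms @ 8 + 1525.424ms (3)
13. 5593.22ms @ 11 + 254.237ms (1/2)
14. 5847.458ms @ 23/2 + 254.237ms (1/2)
15. 6101.695ms @ 12 + 1525.424ms (3)
16. 7627.119ms @ 15 + 508.475ms (1)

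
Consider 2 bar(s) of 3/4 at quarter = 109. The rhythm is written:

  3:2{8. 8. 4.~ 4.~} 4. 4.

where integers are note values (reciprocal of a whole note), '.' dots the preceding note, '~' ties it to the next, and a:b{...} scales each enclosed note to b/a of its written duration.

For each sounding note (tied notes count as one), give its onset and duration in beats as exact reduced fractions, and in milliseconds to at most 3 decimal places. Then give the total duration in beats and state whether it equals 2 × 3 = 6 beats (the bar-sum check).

1) 0.0ms=0b +275.229ms=1/2b
2) 275.229ms=1/2b +275.229ms=1/2b
3) 550.459ms=1b +1926.606ms=7/2b
4) 2477.064ms=9/2b +825.688ms=3/2b
Σ=6b of 6 (109bpm 3/4) — PASS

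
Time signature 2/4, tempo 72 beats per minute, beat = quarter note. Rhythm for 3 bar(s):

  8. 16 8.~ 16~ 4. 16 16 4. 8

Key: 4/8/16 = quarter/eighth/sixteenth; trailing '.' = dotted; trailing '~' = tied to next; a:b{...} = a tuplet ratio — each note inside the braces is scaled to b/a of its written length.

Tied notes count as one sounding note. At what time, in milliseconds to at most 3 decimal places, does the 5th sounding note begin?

note 5 onset = 15/4b = 3125.0ms

1. 0.0ms @ 0 + 625.0ms (3/4)
2. 625.0ms @ 3/4 + 208.333ms (1/4)
3. 833.333ms @ 1 + 2083.333ms (5/2)
4. 2916.667ms @ 7/2 + 208.333ms (1/4)
5. 3125.0ms @ 15/4 + 208.333ms (1/4)
6. 3333.333ms @ 4 + 1250.0ms (3/2)
7. 4583.333ms @ 11/2 + 416.667ms (1/2)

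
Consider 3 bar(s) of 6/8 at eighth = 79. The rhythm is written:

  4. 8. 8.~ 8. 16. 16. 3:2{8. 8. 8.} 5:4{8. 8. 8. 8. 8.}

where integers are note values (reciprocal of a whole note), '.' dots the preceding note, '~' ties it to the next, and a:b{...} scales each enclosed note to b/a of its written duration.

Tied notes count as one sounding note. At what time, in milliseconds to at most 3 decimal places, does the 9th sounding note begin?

note 9 onset = 12b = 9113.924ms

1. 0.0ms @ 0 + 2278.481ms (3)
2. 2278.481ms @ 3 + 1139.241ms (3/2)
3. 3417.722ms @ 9/2 + 2278.481ms (3)
4. 5696.203ms @ 15/2 + 569.62ms (3/4)
5. 6265.823ms @ 33/4 + 569.62ms (3/4)
6. 6835.443ms @ 9 + 759.494ms (1)
7. 7594.937ms @ 10 + 759.494ms (1)
8. 8354.43ms @ 11 + 759.494ms (1)
9. 9113.924ms @ 12 + 911.392ms (6/5)
10. 10025.316ms @ 66/5 + 911.392ms (6/5)
11. 10936.709ms @ 72/5 + 911.392ms (6/5)
12. 11848.101ms @ 78/5 + 911.392ms (6/5)
13. 12759.494ms @ 84/5 + 911.392ms (6/5)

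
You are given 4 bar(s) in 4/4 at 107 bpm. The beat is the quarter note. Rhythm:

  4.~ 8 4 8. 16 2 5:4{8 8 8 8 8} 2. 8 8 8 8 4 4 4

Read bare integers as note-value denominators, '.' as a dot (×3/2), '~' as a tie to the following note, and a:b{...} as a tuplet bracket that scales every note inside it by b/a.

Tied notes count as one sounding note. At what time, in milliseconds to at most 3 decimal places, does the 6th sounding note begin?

note 6 onset = 6b = 3364.486ms

1. 0.0ms @ 0 + 1121.495ms (2)
2. 1121.495ms @ 2 + 560.748ms (1)
3. 1682.243ms @ 3 + 420.561ms (3/4)
4. 2102.804ms @ 15/4 + 140.187ms (1/4)
5. 2242.991ms @ 4 + 1121.495ms (2)
6. 3364.486ms @ 6 + 224.299ms (2/5)
7. 3588.785ms @ 32/5 + 224.299ms (2/5)
8. 3813.084ms @ 34/5 + 224.299ms (2/5)
9. 4037.383ms @ 36/5 + 224.299ms (2/5)
10. 4261.682ms @ 38/5 + 224.299ms (2/5)
11. 4485.981ms @ 8 + 1682.243ms (3)
12. 6168.224ms @ 11 + 280.374ms (1/2)
13. 6448.598ms @ 23/2 + 280.374ms (1/2)
14. 6728.972ms @ 12 + 280.374ms (1/2)
15. 7009.346ms @ 25/2 + 280.374ms (1/2)
16. 7289.72ms @ 13 + 560.748ms (1)
17. 7850.467ms @ 14 + 560.748ms (1)
18. 8411.215ms @ 15 + 560.748ms (1)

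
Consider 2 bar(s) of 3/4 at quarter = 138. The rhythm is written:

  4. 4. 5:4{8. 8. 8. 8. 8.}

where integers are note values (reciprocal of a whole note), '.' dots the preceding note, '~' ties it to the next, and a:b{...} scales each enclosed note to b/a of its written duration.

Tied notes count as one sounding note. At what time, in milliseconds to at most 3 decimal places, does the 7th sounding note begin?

note 7 onset = 27/5b = 2347.826ms

1. 0.0ms @ 0 + 652.174ms (3/2)
2. 652.174ms @ 3/2 + 652.174ms (3/2)
3. 1304.348ms @ 3 + 260.87ms (3/5)
4. 1565.217ms @ 18/5 + 260.87ms (3/5)
5. 1826.087ms @ 21/5 + 260.87ms (3/5)
6. 2086.957ms @ 24/5 + 260.87ms (3/5)
7. 2347.826ms @ 27/5 + 260.87ms (3/5)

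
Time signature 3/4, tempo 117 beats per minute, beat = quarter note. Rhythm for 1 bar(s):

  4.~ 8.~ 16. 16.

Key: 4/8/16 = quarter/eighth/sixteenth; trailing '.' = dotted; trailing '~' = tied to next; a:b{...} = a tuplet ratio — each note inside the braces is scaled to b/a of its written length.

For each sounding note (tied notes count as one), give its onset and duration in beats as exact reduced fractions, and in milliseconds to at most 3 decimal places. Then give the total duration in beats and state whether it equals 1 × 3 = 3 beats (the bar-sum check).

1) 0.0ms=0b +1346.154ms=21/8b
2) 1346.154ms=21/8b +192.308ms=3/8b
Σ=3b of 3 (117bpm 3/4) — PASS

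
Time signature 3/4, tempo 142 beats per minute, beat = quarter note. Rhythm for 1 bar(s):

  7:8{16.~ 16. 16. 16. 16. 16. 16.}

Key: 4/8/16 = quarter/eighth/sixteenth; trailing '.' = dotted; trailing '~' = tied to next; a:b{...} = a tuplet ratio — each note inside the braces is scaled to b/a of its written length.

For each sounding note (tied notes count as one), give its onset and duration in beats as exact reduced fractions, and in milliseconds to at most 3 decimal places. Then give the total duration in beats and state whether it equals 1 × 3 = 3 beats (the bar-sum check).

1) 0.0ms=0b +362.173ms=6/7b
2) 362.173ms=6/7b +181.087ms=3/7b
3) 543.26ms=9/7b +181.087ms=3/7b
4) 724.346ms=12/7b +181.087ms=3/7b
5) 905.433ms=15/7b +181.087ms=3/7b
6) 1086.519ms=18/7b +181.087ms=3/7b
Σ=3b of 3 (142bpm 3/4) — PASS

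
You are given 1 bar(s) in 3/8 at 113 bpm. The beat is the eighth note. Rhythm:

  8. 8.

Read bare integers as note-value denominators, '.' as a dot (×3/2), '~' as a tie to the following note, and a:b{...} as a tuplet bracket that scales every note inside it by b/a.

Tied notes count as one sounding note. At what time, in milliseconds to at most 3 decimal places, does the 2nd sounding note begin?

1. 0.0ms @ 0 + 796.46ms (3/2)
2. 796.46ms @ 3/2 + 796.46ms (3/2)

note 2 onset = 3/2b = 796.46ms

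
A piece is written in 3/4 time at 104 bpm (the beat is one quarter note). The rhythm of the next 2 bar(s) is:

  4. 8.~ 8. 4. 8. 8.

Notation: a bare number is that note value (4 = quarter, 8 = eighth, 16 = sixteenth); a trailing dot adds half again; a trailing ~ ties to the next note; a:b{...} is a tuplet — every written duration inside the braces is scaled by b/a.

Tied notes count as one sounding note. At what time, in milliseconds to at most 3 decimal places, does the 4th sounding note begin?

note 4 onset = 9/2b = 2596.154ms

1. 0.0ms @ 0 + 865.385ms (3/2)
2. 865.385ms @ 3/2 + 865.385ms (3/2)
3. 1730.769ms @ 3 + 865.385ms (3/2)
4. 2596.154ms @ 9/2 + 432.692ms (3/4)
5. 3028.846ms @ 21/4 + 432.692ms (3/4)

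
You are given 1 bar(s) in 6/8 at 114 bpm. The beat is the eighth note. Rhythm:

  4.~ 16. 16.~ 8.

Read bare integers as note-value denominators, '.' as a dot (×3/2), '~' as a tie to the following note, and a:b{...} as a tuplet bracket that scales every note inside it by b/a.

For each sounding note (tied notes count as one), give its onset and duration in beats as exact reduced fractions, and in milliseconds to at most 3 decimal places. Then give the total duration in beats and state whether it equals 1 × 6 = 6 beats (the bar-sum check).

1) 0.0ms=0b +1973.684ms=15/4b
2) 1973.684ms=15/4b +1184.211ms=9/4b
Σ=6b of 6 (114bpm 6/8) — PASS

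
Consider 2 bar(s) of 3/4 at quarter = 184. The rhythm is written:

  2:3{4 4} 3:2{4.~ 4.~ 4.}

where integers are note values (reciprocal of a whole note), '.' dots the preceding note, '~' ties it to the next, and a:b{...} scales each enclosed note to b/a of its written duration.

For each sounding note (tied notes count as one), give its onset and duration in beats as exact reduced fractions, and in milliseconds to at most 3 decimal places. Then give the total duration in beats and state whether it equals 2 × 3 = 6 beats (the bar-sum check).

1) 0.0ms=0b +489.13ms=3/2b
2) 489.13ms=3/2b +489.13ms=3/2b
3) 978.261ms=3b +978.261ms=3b
Σ=6b of 6 (184bpm 3/4) — PASS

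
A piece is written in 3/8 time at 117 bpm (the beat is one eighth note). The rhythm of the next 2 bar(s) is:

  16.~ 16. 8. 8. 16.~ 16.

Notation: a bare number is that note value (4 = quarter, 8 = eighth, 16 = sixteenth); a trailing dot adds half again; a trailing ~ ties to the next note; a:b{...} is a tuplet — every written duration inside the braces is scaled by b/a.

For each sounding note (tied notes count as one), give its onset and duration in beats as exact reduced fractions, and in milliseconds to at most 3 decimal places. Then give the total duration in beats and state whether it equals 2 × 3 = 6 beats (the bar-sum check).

1) 0.0ms=0b +769.231ms=3/2b
2) 769.231ms=3/2b +769.231ms=3/2b
3) 1538.462ms=3b +769.231ms=3/2b
4) 2307.692ms=9/2b +769.231ms=3/2b
Σ=6b of 6 (117bpm 3/8) — PASS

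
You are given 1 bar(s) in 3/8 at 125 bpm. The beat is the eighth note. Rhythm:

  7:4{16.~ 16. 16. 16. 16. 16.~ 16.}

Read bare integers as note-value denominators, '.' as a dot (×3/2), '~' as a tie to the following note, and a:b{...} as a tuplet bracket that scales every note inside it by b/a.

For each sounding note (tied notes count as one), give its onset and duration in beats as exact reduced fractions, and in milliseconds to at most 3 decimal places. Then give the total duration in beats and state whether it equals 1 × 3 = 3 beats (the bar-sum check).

1) 0.0ms=0b +411.429ms=6/7b
2) 411.429ms=6/7b +205.714ms=3/7b
3) 617.143ms=9/7b +205.714ms=3/7b
4) 822.857ms=12/7b +205.714ms=3/7b
5) 1028.571ms=15/7b +411.429ms=6/7b
Σ=3b of 3 (125bpm 3/8) — PASS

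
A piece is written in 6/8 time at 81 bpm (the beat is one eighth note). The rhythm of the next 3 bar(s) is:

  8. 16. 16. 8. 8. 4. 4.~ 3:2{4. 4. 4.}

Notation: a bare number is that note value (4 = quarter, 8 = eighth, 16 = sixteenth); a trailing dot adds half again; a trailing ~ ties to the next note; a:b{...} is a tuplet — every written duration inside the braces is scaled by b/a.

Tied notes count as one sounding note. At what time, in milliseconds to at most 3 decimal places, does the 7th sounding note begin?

1. 0.0ms @ 0 + 1111.111ms (3/2)
2. 1111.111ms @ 3/2 + 555.556ms (3/4)
3. 1666.667ms @ 9/4 + 555.556ms (3/4)
4. 2222.222ms @ 3 + 1111.111ms (3/2)
5. 3333.333ms @ 9/2 + 1111.111ms (3/2)
6. 4444.444ms @ 6 + 2222.222ms (3)
7. 6666.667ms @ 9 + 3703.704ms (5)
8. 10370.37ms @ 14 + 1481.481ms (2)
9. 11851.852ms @ 16 + 1481.481ms (2)

note 7 onset = 9b = 6666.667ms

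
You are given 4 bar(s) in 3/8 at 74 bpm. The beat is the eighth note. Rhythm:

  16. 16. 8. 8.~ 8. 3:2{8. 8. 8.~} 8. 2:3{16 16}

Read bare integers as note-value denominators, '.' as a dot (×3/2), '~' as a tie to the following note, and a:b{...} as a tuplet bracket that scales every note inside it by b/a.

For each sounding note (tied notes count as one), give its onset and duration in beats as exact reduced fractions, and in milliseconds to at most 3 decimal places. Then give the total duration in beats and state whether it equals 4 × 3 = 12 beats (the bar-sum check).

1) 0.0ms=0b +608.108ms=3/4b
2) 608.108ms=3/4b +608.108ms=3/4b
3) 1216.216ms=3/2b +1216.216ms=3/2b
4) 2432.432ms=3b +2432.432ms=3b
5) 4864.865ms=6b +810.811ms=1b
6) 5675.676ms=7b +810.811ms=1b
7) 6486.486ms=8b +2027.027ms=5/2b
8) 8513.514ms=21/2b +608.108ms=3/4b
9) 9121.622ms=45/4b +608.108ms=3/4b
Σ=12b of 12 (74bpm 3/8) — PASS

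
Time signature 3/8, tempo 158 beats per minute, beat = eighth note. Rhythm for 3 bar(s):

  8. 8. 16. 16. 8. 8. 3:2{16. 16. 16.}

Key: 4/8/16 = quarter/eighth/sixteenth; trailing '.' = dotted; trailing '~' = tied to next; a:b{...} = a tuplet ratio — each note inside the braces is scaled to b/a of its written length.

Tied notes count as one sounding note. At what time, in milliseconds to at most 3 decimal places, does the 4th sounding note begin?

note 4 onset = 15/4b = 1424.051ms

1. 0.0ms @ 0 + 569.62ms (3/2)
2. 569.62ms @ 3/2 + 569.62ms (3/2)
3. 1139.241ms @ 3 + 284.81ms (3/4)
4. 1424.051ms @ 15/4 + 284.81ms (3/4)
5. 1708.861ms @ 9/2 + 569.62ms (3/2)
6. 2278.481ms @ 6 + 569.62ms (3/2)
7. 2848.101ms @ 15/2 + 189.873ms (1/2)
8. 3037.975ms @ 8 + 189.873ms (1/2)
9. 3227.848ms @ 17/2 + 189.873ms (1/2)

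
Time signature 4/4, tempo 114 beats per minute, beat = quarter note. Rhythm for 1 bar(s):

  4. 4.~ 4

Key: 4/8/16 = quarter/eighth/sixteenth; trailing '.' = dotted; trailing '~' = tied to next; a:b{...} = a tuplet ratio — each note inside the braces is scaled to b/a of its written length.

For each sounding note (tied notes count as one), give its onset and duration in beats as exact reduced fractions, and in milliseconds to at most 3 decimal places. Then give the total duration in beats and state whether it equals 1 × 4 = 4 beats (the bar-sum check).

1) 0.0ms=0b +789.474ms=3/2b
2) 789.474ms=3/2b +1315.789ms=5/2b
Σ=4b of 4 (114bpm 4/4) — PASS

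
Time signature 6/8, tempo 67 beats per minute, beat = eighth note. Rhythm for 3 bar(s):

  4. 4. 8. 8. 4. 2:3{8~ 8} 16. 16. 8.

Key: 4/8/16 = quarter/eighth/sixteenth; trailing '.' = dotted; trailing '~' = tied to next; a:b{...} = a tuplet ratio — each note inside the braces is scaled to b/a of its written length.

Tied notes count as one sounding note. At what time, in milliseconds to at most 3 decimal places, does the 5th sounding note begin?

1. 0.0ms @ 0 + 2686.567ms (3)
2. 2686.567ms @ 3 + 2686.567ms (3)
3. 5373.134ms @ 6 + 1343.284ms (3/2)
4. 6716.418ms @ 15/2 + 1343.284ms (3/2)
5. 8059.701ms @ 9 + 2686.567ms (3)
6. 10746.269ms @ 12 + 2686.567ms (3)
7. 13432.836ms @ 15 + 671.642ms (3/4)
8. 14104.478ms @ 63/4 + 671.642ms (3/4)
9. 14776.119ms @ 33/2 + 1343.284ms (3/2)

note 5 onset = 9b = 8059.701ms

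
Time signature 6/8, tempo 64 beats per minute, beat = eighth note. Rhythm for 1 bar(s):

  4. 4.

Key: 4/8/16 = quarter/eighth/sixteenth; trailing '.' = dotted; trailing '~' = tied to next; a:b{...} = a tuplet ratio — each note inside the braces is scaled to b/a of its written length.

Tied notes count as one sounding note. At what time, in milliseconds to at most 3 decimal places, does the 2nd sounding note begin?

note 2 onset = 3b = 2812.5ms

1. 0.0ms @ 0 + 2812.5ms (3)
2. 2812.5ms @ 3 + 2812.5ms (3)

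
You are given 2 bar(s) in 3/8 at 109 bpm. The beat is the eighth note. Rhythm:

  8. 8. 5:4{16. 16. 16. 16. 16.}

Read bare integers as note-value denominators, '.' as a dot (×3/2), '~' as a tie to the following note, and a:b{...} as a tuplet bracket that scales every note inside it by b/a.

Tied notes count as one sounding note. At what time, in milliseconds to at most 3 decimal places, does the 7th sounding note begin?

1. 0.0ms @ 0 + 825.688ms (3/2)
2. 825.688ms @ 3/2 + 825.688ms (3/2)
3. 1651.376ms @ 3 + 330.275ms (3/5)
4. 1981.651ms @ 18/5 + 330.275ms (3/5)
5. 2311.927ms @ 21/5 + 330.275ms (3/5)
6. 2642.202ms @ 24/5 + 330.275ms (3/5)
7. 2972.477ms @ 27/5 + 330.275ms (3/5)

note 7 onset = 27/5b = 2972.477ms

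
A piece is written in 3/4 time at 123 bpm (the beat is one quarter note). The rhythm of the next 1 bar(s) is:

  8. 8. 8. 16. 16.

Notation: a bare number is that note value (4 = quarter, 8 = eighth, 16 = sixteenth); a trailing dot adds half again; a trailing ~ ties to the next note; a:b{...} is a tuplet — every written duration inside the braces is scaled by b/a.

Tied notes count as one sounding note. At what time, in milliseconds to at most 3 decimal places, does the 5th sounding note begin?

1. 0.0ms @ 0 + 365.854ms (3/4)
2. 365.854ms @ 3/4 + 365.854ms (3/4)
3. 731.707ms @ 3/2 + 365.854ms (3/4)
4. 1097.561ms @ 9/4 + 182.927ms (3/8)
5. 1280.488ms @ 21/8 + 182.927ms (3/8)

note 5 onset = 21/8b = 1280.488ms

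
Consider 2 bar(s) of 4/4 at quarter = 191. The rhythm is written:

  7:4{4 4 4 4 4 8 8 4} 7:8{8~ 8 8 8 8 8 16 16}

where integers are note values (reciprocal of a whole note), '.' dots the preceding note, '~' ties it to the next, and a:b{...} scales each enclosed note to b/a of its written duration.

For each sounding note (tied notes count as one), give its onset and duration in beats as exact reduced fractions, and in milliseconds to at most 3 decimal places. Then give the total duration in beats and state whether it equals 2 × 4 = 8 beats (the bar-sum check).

1) 0.0ms=0b +179.506ms=4/7b
2) 179.506ms=4/7b +179.506ms=4/7b
3) 359.013ms=8/7b +179.506ms=4/7b
4) 538.519ms=12/7b +179.506ms=4/7b
5) 718.025ms=16/7b +179.506ms=4/7b
6) 897.532ms=20/7b +89.753ms=2/7b
7) 987.285ms=22/7b +89.753ms=2/7b
8) 1077.038ms=24/7b +179.506ms=4/7b
9) 1256.545ms=4b +359.013ms=8/7b
10) 1615.557ms=36/7b +179.506ms=4/7b
11) 1795.064ms=40/7b +179.506ms=4/7b
12) 1974.57ms=44/7b +179.506ms=4/7b
13) 2154.076ms=48/7b +179.506ms=4/7b
14) 2333.583ms=52/7b +89.753ms=2/7b
15) 2423.336ms=54/7b +89.753ms=2/7b
Σ=8b of 8 (191bpm 4/4) — PASS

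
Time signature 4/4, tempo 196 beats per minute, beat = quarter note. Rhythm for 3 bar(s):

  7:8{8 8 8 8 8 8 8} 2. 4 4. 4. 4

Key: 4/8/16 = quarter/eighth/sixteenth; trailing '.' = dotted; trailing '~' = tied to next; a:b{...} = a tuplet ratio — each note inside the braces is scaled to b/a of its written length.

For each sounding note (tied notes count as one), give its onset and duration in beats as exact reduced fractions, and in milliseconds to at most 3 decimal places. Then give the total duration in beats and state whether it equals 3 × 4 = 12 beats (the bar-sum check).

1) 0.0ms=0b +174.927ms=4/7b
2) 174.927ms=4/7b +174.927ms=4/7b
3) 349.854ms=8/7b +174.927ms=4/7b
4) 524.781ms=12/7b +174.927ms=4/7b
5) 699.708ms=16/7b +174.927ms=4/7b
6) 874.636ms=20/7b +174.927ms=4/7b
7) 1049.563ms=24/7b +174.927ms=4/7b
8) 1224.49ms=4b +918.367ms=3b
9) 2142.857ms=7b +306.122ms=1b
10) 2448.98ms=8b +459.184ms=3/2b
11) 2908.163ms=19/2b +459.184ms=3/2b
12) 3367.347ms=11b +306.122ms=1b
Σ=12b of 12 (196bpm 4/4) — PASS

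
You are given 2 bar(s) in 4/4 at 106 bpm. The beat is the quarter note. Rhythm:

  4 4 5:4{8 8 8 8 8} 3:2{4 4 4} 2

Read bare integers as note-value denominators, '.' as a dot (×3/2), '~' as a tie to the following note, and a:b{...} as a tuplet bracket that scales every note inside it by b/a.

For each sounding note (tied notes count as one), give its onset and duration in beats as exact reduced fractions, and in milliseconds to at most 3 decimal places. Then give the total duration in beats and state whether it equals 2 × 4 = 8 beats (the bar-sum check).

1) 0.0ms=0b +566.038ms=1b
2) 566.038ms=1b +566.038ms=1b
3) 1132.075ms=2b +226.415ms=2/5b
4) 1358.491ms=12/5b +226.415ms=2/5b
5) 1584.906ms=14/5b +226.415ms=2/5b
6) 1811.321ms=16/5b +226.415ms=2/5b
7) 2037.736ms=18/5b +226.415ms=2/5b
8) 2264.151ms=4b +377.358ms=2/3b
9) 2641.509ms=14/3b +377.358ms=2/3b
10) 3018.868ms=16/3b +377.358ms=2/3b
11) 3396.226ms=6b +1132.075ms=2b
Σ=8b of 8 (106bpm 4/4) — PASS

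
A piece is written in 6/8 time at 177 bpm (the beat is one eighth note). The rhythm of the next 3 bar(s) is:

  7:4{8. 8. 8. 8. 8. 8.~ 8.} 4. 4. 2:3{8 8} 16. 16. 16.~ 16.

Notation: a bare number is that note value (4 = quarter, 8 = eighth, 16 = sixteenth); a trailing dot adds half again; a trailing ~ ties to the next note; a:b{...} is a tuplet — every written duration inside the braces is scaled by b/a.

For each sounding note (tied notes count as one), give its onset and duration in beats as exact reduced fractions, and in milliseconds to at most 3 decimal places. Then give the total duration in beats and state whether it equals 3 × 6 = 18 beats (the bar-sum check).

1) 0.0ms=0b +290.557ms=6/7b
2) 290.557ms=6/7b +290.557ms=6/7b
3) 581.114ms=12/7b +290.557ms=6/7b
4) 871.671ms=18/7b +290.557ms=6/7b
5) 1162.228ms=24/7b +290.557ms=6/7b
6) 1452.785ms=30/7b +581.114ms=12/7b
7) 2033.898ms=6b +1016.949ms=3b
8) 3050.847ms=9b +1016.949ms=3b
9) 4067.797ms=12b +508.475ms=3/2b
10) 4576.271ms=27/2b +508.475ms=3/2b
11) 5084.746ms=15b +254.237ms=3/4b
12) 5338.983ms=63/4b +254.237ms=3/4b
13) 5593.22ms=33/2b +508.475ms=3/2b
Σ=18b of 18 (177bpm 6/8) — PASS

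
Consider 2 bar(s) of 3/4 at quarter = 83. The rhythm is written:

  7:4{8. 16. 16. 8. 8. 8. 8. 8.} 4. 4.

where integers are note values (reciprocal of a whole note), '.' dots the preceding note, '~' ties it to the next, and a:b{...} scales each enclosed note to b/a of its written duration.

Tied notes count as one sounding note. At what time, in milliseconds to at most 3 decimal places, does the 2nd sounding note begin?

note 2 onset = 3/7b = 309.811ms

1. 0.0ms @ 0 + 309.811ms (3/7)
2. 309.811ms @ 3/7 + 154.905ms (3/14)
3. 464.716ms @ 9/14 + 154.905ms (3/14)
4. 619.621ms @ 6/7 + 309.811ms (3/7)
5. 929.432ms @ 9/7 + 309.811ms (3/7)
6. 1239.243ms @ 12/7 + 309.811ms (3/7)
7. 1549.053ms @ 15/7 + 309.811ms (3/7)
8. 1858.864ms @ 18/7 + 309.811ms (3/7)
9. 2168.675ms @ 3 + 1084.337ms (3/2)
10. 3253.012ms @ 9/2 + 1084.337ms (3/2)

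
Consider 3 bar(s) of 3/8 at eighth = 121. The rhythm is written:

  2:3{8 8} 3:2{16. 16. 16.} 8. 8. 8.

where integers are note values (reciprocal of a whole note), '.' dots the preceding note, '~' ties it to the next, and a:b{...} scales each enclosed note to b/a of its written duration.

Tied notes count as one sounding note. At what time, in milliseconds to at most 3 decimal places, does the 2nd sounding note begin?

1. 0.0ms @ 0 + 743.802ms (3/2)
2. 743.802ms @ 3/2 + 743.802ms (3/2)
3. 1487.603ms @ 3 + 247.934ms (1/2)
4. 1735.537ms @ 7/2 + 247.934ms (1/2)
5. 1983.471ms @ 4 + 247.934ms (1/2)
6. 2231.405ms @ 9/2 + 743.802ms (3/2)
7. 2975.207ms @ 6 + 743.802ms (3/2)
8. 3719.008ms @ 15/2 + 743.802ms (3/2)

note 2 onset = 3/2b = 743.802ms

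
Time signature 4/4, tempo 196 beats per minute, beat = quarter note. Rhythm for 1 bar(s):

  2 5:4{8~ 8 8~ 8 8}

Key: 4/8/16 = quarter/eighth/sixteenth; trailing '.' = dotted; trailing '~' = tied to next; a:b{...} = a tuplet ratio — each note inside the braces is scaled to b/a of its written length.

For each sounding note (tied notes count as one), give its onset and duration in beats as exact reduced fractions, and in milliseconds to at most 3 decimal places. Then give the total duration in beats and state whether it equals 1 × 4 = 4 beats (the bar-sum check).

1) 0.0ms=0b +612.245ms=2b
2) 612.245ms=2b +244.898ms=4/5b
3) 857.143ms=14/5b +244.898ms=4/5b
4) 1102.041ms=18/5b +122.449ms=2/5b
Σ=4b of 4 (196bpm 4/4) — PASS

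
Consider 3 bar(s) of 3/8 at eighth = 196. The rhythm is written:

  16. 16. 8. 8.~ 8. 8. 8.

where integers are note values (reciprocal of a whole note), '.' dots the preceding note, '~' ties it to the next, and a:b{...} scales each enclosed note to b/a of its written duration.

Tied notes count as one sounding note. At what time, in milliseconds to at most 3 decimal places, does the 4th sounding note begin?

1. 0.0ms @ 0 + 229.592ms (3/4)
2. 229.592ms @ 3/4 + 229.592ms (3/4)
3. 459.184ms @ 3/2 + 459.184ms (3/2)
4. 918.367ms @ 3 + 918.367ms (3)
5. 1836.735ms @ 6 + 459.184ms (3/2)
6. 2295.918ms @ 15/2 + 459.184ms (3/2)

note 4 onset = 3b = 918.367ms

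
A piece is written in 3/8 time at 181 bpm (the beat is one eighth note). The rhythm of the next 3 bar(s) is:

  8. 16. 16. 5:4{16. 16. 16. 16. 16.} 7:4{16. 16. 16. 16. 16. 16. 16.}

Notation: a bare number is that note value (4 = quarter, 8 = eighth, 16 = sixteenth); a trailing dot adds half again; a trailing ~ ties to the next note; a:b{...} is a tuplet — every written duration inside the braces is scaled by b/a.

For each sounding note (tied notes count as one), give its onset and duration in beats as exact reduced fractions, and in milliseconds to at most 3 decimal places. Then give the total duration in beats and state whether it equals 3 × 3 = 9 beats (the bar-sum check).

1) 0.0ms=0b +497.238ms=3/2b
2) 497.238ms=3/2b +248.619ms=3/4b
3) 745.856ms=9/4b +248.619ms=3/4b
4) 994.475ms=3b +198.895ms=3/5b
5) 1193.37ms=18/5b +198.895ms=3/5b
6) 1392.265ms=21/5b +198.895ms=3/5b
7) 1591.16ms=24/5b +198.895ms=3/5b
8) 1790.055ms=27/5b +198.895ms=3/5b
9) 1988.95ms=6b +142.068ms=3/7b
10) 2131.018ms=45/7b +142.068ms=3/7b
11) 2273.086ms=48/7b +142.068ms=3/7b
12) 2415.154ms=51/7b +142.068ms=3/7b
13) 2557.222ms=54/7b +142.068ms=3/7b
14) 2699.29ms=57/7b +142.068ms=3/7b
15) 2841.358ms=60/7b +142.068ms=3/7b
Σ=9b of 9 (181bpm 3/8) — PASS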